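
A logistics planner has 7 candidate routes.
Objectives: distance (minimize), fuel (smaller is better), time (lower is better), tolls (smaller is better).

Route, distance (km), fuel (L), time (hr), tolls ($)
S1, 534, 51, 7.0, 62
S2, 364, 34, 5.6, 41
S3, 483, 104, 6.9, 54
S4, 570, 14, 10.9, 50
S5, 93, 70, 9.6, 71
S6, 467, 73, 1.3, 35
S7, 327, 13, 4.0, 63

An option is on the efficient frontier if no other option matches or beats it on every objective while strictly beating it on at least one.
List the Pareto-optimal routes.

S1: dominated by S2 (distance 364≤534, fuel 34≤51, time 5.6≤7.0, tolls 41≤62).
S2: not dominated.
S3: dominated by S2 (distance 364≤483, fuel 34≤104, time 5.6≤6.9, tolls 41≤54).
S4: not dominated.
S5: not dominated (best distance).
S6: not dominated (best time).
S7: not dominated (best fuel).

S2, S4, S5, S6, S7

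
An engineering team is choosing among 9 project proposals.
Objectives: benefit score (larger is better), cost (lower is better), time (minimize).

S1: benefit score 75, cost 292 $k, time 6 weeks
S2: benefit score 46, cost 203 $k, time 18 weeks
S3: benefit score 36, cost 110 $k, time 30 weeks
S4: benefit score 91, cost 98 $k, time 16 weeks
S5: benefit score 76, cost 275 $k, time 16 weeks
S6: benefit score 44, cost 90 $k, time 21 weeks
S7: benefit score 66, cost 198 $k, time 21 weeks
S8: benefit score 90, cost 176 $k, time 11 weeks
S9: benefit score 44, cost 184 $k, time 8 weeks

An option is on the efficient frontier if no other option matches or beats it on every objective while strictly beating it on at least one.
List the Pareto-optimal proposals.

S1: not dominated (best time).
S2: dominated by S4 (benefit score 91≥46, cost 98≤203, time 16≤18).
S3: dominated by S4 (benefit score 91≥36, cost 98≤110, time 16≤30).
S4: not dominated (best benefit score).
S5: dominated by S4 (benefit score 91≥76, cost 98≤275, time 16≤16).
S6: not dominated (best cost).
S7: dominated by S4 (benefit score 91≥66, cost 98≤198, time 16≤21).
S8: not dominated.
S9: not dominated.

S1, S4, S6, S8, S9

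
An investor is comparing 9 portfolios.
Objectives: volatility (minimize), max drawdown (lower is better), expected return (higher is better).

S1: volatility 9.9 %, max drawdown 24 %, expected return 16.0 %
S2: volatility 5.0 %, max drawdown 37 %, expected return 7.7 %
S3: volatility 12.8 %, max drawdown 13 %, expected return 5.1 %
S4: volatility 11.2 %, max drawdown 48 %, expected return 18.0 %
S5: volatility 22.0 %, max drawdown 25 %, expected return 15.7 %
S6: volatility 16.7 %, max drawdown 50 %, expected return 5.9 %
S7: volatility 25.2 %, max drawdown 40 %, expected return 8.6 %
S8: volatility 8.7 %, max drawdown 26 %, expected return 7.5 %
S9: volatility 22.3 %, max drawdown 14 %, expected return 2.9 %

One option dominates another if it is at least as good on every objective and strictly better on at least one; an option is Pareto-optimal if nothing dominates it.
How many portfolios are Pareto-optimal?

5

S1: not dominated.
S2: not dominated (best volatility).
S3: not dominated (best max drawdown).
S4: not dominated (best expected return).
S5: dominated by S1 (volatility 9.9≤22.0, max drawdown 24≤25, expected return 16.0≥15.7).
S6: dominated by S1 (volatility 9.9≤16.7, max drawdown 24≤50, expected return 16.0≥5.9).
S7: dominated by S1 (volatility 9.9≤25.2, max drawdown 24≤40, expected return 16.0≥8.6).
S8: not dominated.
S9: dominated by S3 (volatility 12.8≤22.3, max drawdown 13≤14, expected return 5.1≥2.9).
Pareto-optimal: S1, S2, S3, S4, S8 → 5.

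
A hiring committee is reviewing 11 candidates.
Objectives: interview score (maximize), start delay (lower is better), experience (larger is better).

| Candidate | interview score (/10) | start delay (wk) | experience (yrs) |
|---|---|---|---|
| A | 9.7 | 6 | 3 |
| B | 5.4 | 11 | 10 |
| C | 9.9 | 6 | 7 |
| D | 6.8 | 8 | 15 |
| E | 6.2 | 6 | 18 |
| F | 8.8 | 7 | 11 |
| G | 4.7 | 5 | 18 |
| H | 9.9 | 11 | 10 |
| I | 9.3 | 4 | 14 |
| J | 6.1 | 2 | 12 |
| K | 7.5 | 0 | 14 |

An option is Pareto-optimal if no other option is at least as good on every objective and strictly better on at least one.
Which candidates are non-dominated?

C, D, E, G, H, I, K

A: dominated by C (interview score 9.9≥9.7, start delay 6≤6, experience 7≥3).
B: dominated by D (interview score 6.8≥5.4, start delay 8≤11, experience 15≥10).
C: not dominated.
D: not dominated.
E: not dominated.
F: dominated by I (interview score 9.3≥8.8, start delay 4≤7, experience 14≥11).
G: not dominated.
H: not dominated.
I: not dominated.
J: dominated by K (interview score 7.5≥6.1, start delay 0≤2, experience 14≥12).
K: not dominated (best start delay).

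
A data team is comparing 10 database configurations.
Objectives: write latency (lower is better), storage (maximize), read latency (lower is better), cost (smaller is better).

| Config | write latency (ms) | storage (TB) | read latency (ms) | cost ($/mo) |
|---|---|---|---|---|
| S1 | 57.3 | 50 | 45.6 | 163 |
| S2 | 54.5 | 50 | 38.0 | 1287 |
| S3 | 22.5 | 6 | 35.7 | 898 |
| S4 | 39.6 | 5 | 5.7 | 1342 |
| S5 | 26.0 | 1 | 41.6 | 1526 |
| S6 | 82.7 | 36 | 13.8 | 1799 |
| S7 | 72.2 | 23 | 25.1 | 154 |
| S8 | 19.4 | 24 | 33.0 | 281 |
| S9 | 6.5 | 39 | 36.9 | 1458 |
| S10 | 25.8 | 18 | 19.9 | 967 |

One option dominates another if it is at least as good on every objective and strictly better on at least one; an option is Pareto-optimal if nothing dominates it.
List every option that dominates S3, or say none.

S8: write latency 19.4≤22.5, storage 24≥6, read latency 33.0≤35.7, cost 281≤898 — dominates S3.
Others (S1, S2, S4, S5, S6, S7, S9, S10) are each worse than S3 on at least one objective.

S8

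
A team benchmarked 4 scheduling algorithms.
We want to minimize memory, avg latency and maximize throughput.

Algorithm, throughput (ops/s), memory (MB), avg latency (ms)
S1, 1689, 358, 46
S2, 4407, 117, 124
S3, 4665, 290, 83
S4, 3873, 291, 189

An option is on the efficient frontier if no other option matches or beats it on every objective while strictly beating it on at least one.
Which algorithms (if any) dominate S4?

S2, S3

S2: throughput 4407≥3873, memory 117≤291, avg latency 124≤189 — dominates S4.
S3: throughput 4665≥3873, memory 290≤291, avg latency 83≤189 — dominates S4.
Others (S1) are each worse than S4 on at least one objective.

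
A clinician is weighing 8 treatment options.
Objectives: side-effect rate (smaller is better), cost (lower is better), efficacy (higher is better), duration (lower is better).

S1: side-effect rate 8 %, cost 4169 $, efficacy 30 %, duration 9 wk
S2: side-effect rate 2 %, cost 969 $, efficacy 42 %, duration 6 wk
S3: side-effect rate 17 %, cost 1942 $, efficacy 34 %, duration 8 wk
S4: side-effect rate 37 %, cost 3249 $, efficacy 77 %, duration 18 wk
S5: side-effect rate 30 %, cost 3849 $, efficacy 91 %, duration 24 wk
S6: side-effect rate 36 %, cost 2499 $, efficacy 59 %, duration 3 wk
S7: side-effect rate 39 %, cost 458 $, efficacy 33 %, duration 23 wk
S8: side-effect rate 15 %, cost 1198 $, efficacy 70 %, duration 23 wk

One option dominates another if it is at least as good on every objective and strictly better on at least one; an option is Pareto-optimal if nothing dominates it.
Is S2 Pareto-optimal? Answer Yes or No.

S1: worse on side-effect rate (8 vs 2).
S3: worse on side-effect rate (17 vs 2).
S4: worse on side-effect rate (37 vs 2).
S5: worse on side-effect rate (30 vs 2).
S6: worse on side-effect rate (36 vs 2).
S7: worse on side-effect rate (39 vs 2).
S8: worse on side-effect rate (15 vs 2).
No option is at least as good as S2 on every objective and strictly better on one.

Yes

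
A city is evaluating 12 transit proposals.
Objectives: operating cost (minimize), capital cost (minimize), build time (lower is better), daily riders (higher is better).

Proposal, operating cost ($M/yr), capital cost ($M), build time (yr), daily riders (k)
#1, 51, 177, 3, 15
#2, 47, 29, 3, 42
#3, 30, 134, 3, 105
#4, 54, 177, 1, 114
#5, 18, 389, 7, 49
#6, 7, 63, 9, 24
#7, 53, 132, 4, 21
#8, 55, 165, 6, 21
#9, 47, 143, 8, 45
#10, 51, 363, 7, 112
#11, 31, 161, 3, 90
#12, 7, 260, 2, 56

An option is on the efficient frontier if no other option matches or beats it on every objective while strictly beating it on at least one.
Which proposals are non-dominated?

#2, #3, #4, #6, #10, #12

#1: dominated by #2 (operating cost 47≤51, capital cost 29≤177, build time 3≤3, daily riders 42≥15).
#2: not dominated (best capital cost).
#3: not dominated.
#4: not dominated (best build time).
#5: dominated by #12 (operating cost 7≤18, capital cost 260≤389, build time 2≤7, daily riders 56≥49).
#6: not dominated.
#7: dominated by #2 (operating cost 47≤53, capital cost 29≤132, build time 3≤4, daily riders 42≥21).
#8: dominated by #2 (operating cost 47≤55, capital cost 29≤165, build time 3≤6, daily riders 42≥21).
#9: dominated by #3 (operating cost 30≤47, capital cost 134≤143, build time 3≤8, daily riders 105≥45).
#10: not dominated.
#11: dominated by #3 (operating cost 30≤31, capital cost 134≤161, build time 3≤3, daily riders 105≥90).
#12: not dominated.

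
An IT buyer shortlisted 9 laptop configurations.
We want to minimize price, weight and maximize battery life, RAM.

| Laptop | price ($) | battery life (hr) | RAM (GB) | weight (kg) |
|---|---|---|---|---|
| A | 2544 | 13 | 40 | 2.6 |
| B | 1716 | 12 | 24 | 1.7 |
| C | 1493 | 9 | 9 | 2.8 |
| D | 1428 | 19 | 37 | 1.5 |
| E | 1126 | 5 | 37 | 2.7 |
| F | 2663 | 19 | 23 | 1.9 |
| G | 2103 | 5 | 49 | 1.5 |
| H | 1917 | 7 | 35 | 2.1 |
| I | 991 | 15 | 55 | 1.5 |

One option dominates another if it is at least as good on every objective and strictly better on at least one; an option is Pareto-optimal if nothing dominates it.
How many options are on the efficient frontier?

2

A: dominated by I (price 991≤2544, battery life 15≥13, RAM 55≥40, weight 1.5≤2.6).
B: dominated by D (price 1428≤1716, battery life 19≥12, RAM 37≥24, weight 1.5≤1.7).
C: dominated by D (price 1428≤1493, battery life 19≥9, RAM 37≥9, weight 1.5≤2.8).
D: not dominated.
E: dominated by I (price 991≤1126, battery life 15≥5, RAM 55≥37, weight 1.5≤2.7).
F: dominated by D (price 1428≤2663, battery life 19≥19, RAM 37≥23, weight 1.5≤1.9).
G: dominated by I (price 991≤2103, battery life 15≥5, RAM 55≥49, weight 1.5≤1.5).
H: dominated by D (price 1428≤1917, battery life 19≥7, RAM 37≥35, weight 1.5≤2.1).
I: not dominated (best price).
Pareto-optimal: D, I → 2.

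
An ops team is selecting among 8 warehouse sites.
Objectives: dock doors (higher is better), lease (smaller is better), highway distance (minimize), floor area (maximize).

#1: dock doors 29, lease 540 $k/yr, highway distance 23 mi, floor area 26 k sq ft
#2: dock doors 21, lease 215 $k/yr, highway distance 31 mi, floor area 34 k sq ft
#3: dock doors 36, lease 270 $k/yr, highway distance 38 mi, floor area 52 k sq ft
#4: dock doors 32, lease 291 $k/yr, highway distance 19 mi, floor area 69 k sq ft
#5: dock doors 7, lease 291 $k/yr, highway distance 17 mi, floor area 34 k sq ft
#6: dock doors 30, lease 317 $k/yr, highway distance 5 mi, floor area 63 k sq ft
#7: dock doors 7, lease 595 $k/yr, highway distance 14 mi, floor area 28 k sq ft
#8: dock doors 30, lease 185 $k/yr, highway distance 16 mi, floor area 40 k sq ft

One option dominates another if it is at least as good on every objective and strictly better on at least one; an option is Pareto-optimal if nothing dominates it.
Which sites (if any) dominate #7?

#6

#6: dock doors 30≥7, lease 317≤595, highway distance 5≤14, floor area 63≥28 — dominates #7.
Others (#1, #2, #3, #4, #5, #8) are each worse than #7 on at least one objective.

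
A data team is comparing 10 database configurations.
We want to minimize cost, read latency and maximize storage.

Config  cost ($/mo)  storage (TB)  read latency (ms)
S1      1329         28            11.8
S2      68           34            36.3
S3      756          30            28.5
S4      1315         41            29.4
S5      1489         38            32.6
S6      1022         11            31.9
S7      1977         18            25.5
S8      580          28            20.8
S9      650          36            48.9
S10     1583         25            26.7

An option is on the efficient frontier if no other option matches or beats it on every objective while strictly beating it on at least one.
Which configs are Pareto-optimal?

S1, S2, S3, S4, S8, S9

S1: not dominated (best read latency).
S2: not dominated (best cost).
S3: not dominated.
S4: not dominated (best storage).
S5: dominated by S4 (cost 1315≤1489, storage 41≥38, read latency 29.4≤32.6).
S6: dominated by S3 (cost 756≤1022, storage 30≥11, read latency 28.5≤31.9).
S7: dominated by S1 (cost 1329≤1977, storage 28≥18, read latency 11.8≤25.5).
S8: not dominated.
S9: not dominated.
S10: dominated by S1 (cost 1329≤1583, storage 28≥25, read latency 11.8≤26.7).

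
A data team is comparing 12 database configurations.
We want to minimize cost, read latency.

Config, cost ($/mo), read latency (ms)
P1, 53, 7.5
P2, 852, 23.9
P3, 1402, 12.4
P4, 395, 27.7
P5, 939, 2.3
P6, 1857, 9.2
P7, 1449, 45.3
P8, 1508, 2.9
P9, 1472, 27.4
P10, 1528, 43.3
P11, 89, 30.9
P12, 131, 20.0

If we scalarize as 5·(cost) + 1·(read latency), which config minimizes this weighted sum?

P1

P1: 5·53 + 1·7.5 = 272.5
P2: 5·852 + 1·23.9 = 4283.9
P3: 5·1402 + 1·12.4 = 7022.4
P4: 5·395 + 1·27.7 = 2002.7
P5: 5·939 + 1·2.3 = 4697.3
P6: 5·1857 + 1·9.2 = 9294.2
P7: 5·1449 + 1·45.3 = 7290.3
P8: 5·1508 + 1·2.9 = 7542.9
P9: 5·1472 + 1·27.4 = 7387.4
P10: 5·1528 + 1·43.3 = 7683.3
P11: 5·89 + 1·30.9 = 475.9
P12: 5·131 + 1·20.0 = 675.0
Lowest: P1 at 272.5.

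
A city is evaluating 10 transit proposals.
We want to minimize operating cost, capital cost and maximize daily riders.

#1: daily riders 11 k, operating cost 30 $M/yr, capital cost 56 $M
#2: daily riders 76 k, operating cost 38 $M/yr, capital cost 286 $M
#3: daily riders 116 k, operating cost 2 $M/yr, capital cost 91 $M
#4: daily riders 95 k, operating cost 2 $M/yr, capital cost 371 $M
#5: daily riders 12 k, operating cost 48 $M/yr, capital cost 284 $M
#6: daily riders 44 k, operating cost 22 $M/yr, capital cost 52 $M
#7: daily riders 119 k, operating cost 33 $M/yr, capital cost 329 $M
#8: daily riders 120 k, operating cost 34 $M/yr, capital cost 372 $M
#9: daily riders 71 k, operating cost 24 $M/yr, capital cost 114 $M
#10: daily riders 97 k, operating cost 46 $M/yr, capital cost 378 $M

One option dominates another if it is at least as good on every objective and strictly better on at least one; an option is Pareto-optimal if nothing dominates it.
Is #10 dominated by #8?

#8 vs #10: daily riders 120≥97, operating cost 34≤46, capital cost 372≤378 — #8 is at least as good on every objective with at least one strict improvement.

Yes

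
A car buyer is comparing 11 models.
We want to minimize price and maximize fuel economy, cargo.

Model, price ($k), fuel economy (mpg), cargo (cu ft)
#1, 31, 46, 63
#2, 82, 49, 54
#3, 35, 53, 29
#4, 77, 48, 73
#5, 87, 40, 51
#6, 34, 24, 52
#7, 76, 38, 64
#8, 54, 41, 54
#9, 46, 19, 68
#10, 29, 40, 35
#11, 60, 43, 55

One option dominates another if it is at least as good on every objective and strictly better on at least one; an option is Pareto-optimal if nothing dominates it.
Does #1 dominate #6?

#1 vs #6: price 31≤34, fuel economy 46≥24, cargo 63≥52 — #1 is at least as good on every objective with at least one strict improvement.

Yes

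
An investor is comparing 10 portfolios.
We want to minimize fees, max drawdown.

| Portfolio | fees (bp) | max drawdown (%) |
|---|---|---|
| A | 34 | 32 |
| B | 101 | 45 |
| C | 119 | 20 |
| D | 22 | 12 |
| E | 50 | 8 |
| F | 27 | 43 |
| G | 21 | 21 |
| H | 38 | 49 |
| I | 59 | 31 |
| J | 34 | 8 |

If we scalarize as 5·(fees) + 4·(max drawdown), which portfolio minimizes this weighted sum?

D

A: 5·34 + 4·32 = 298
B: 5·101 + 4·45 = 685
C: 5·119 + 4·20 = 675
D: 5·22 + 4·12 = 158
E: 5·50 + 4·8 = 282
F: 5·27 + 4·43 = 307
G: 5·21 + 4·21 = 189
H: 5·38 + 4·49 = 386
I: 5·59 + 4·31 = 419
J: 5·34 + 4·8 = 202
Lowest: D at 158.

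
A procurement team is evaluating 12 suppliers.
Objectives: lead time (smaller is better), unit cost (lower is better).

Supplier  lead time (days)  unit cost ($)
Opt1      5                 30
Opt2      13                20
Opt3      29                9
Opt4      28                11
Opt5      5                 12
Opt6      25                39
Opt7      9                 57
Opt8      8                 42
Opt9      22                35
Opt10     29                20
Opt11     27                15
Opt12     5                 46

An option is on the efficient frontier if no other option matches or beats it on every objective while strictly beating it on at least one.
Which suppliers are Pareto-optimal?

Opt1: dominated by Opt5 (lead time 5≤5, unit cost 12≤30).
Opt2: dominated by Opt5 (lead time 5≤13, unit cost 12≤20).
Opt3: not dominated (best unit cost).
Opt4: not dominated.
Opt5: not dominated.
Opt6: dominated by Opt1 (lead time 5≤25, unit cost 30≤39).
Opt7: dominated by Opt1 (lead time 5≤9, unit cost 30≤57).
Opt8: dominated by Opt1 (lead time 5≤8, unit cost 30≤42).
Opt9: dominated by Opt1 (lead time 5≤22, unit cost 30≤35).
Opt10: dominated by Opt2 (lead time 13≤29, unit cost 20≤20).
Opt11: dominated by Opt5 (lead time 5≤27, unit cost 12≤15).
Opt12: dominated by Opt1 (lead time 5≤5, unit cost 30≤46).

Opt3, Opt4, Opt5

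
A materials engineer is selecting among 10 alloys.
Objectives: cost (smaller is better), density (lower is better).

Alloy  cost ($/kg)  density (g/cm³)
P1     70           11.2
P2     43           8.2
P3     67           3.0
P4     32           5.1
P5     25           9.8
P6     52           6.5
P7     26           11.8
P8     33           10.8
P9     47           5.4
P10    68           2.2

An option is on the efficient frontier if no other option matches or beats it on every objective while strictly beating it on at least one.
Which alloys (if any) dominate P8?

P4: cost 32≤33, density 5.1≤10.8 — dominates P8.
P5: cost 25≤33, density 9.8≤10.8 — dominates P8.
Others (P1, P2, P3, P6, P7, P9, P10) are each worse than P8 on at least one objective.

P4, P5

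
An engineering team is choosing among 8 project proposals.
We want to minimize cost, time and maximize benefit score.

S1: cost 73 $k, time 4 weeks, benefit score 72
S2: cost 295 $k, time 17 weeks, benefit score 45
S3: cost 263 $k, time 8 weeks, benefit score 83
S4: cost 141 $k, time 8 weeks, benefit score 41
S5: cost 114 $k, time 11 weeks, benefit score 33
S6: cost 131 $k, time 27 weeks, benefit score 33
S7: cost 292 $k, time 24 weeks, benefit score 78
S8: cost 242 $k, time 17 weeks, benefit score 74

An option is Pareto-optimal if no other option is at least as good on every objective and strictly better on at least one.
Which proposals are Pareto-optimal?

S1: not dominated (best cost).
S2: dominated by S1 (cost 73≤295, time 4≤17, benefit score 72≥45).
S3: not dominated (best benefit score).
S4: dominated by S1 (cost 73≤141, time 4≤8, benefit score 72≥41).
S5: dominated by S1 (cost 73≤114, time 4≤11, benefit score 72≥33).
S6: dominated by S1 (cost 73≤131, time 4≤27, benefit score 72≥33).
S7: dominated by S3 (cost 263≤292, time 8≤24, benefit score 83≥78).
S8: not dominated.

S1, S3, S8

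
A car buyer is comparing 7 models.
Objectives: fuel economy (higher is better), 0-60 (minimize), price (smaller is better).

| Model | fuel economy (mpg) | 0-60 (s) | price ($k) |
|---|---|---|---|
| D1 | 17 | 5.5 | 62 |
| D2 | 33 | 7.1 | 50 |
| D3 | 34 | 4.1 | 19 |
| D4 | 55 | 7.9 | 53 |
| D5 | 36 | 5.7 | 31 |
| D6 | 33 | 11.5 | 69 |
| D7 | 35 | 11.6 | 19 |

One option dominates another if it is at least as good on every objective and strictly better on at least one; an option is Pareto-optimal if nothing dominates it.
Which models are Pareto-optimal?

D1: dominated by D3 (fuel economy 34≥17, 0-60 4.1≤5.5, price 19≤62).
D2: dominated by D3 (fuel economy 34≥33, 0-60 4.1≤7.1, price 19≤50).
D3: not dominated (best 0-60).
D4: not dominated (best fuel economy).
D5: not dominated.
D6: dominated by D2 (fuel economy 33≥33, 0-60 7.1≤11.5, price 50≤69).
D7: not dominated.

D3, D4, D5, D7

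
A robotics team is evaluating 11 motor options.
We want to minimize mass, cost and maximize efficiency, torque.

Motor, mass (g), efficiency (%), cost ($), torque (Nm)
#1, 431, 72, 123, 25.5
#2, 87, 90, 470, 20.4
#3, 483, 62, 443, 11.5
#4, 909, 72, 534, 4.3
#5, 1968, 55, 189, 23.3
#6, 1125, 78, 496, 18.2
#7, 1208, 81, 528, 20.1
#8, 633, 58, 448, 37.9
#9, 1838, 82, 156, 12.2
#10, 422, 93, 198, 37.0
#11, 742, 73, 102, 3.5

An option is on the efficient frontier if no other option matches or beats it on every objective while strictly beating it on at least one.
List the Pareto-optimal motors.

#1, #2, #8, #9, #10, #11

#1: not dominated.
#2: not dominated (best mass).
#3: dominated by #1 (mass 431≤483, efficiency 72≥62, cost 123≤443, torque 25.5≥11.5).
#4: dominated by #1 (mass 431≤909, efficiency 72≥72, cost 123≤534, torque 25.5≥4.3).
#5: dominated by #1 (mass 431≤1968, efficiency 72≥55, cost 123≤189, torque 25.5≥23.3).
#6: dominated by #2 (mass 87≤1125, efficiency 90≥78, cost 470≤496, torque 20.4≥18.2).
#7: dominated by #2 (mass 87≤1208, efficiency 90≥81, cost 470≤528, torque 20.4≥20.1).
#8: not dominated (best torque).
#9: not dominated.
#10: not dominated (best efficiency).
#11: not dominated (best cost).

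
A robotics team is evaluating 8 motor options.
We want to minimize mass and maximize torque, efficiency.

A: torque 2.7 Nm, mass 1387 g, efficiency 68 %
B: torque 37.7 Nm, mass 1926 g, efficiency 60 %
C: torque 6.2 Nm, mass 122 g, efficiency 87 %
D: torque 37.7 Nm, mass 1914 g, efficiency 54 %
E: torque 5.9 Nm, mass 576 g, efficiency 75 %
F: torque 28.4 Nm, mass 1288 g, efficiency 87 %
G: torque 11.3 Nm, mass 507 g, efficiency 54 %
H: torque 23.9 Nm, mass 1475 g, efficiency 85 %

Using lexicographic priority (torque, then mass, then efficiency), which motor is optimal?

D

First maximize torque: best is 37.7, kept {B, D}.
Then minimize mass: best is 1914, kept {D}.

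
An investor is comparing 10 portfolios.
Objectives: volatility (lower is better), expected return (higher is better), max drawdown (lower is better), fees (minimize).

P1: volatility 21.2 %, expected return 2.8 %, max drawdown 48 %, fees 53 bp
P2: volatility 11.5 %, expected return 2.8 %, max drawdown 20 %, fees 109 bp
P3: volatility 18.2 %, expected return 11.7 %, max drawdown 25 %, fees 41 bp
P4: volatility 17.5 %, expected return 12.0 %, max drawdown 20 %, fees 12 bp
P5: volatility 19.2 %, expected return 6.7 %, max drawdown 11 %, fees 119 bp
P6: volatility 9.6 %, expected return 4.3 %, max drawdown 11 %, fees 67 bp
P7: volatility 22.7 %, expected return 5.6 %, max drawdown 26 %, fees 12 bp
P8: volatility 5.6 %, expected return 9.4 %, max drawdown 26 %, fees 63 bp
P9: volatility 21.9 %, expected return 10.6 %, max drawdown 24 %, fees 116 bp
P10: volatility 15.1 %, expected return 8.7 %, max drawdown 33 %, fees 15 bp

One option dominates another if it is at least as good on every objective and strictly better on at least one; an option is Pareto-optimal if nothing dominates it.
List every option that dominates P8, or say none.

P1: worse on volatility (21.2 vs 5.6).
P2: worse on volatility (11.5 vs 5.6).
P3: worse on volatility (18.2 vs 5.6).
P4: worse on volatility (17.5 vs 5.6).
P5: worse on volatility (19.2 vs 5.6).
P6: worse on volatility (9.6 vs 5.6).
P7: worse on volatility (22.7 vs 5.6).
P9: worse on volatility (21.9 vs 5.6).
P10: worse on volatility (15.1 vs 5.6).
No option dominates P8.

none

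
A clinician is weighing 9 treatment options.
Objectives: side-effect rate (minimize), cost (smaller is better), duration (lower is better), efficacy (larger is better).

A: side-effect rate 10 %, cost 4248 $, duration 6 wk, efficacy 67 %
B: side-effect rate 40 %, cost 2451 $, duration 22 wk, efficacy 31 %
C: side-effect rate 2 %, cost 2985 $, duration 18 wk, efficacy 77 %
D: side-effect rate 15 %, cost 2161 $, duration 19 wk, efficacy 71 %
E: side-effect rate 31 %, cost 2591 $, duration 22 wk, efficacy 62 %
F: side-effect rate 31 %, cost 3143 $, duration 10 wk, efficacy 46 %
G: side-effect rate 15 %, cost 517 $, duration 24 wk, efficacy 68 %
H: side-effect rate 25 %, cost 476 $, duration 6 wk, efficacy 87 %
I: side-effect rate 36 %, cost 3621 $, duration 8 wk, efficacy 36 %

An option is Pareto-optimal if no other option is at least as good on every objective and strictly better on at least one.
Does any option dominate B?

Yes

D vs B: side-effect rate 15≤40, cost 2161≤2451, duration 19≤22, efficacy 71≥31 — D is at least as good on every objective and strictly better on at least one, so D dominates B.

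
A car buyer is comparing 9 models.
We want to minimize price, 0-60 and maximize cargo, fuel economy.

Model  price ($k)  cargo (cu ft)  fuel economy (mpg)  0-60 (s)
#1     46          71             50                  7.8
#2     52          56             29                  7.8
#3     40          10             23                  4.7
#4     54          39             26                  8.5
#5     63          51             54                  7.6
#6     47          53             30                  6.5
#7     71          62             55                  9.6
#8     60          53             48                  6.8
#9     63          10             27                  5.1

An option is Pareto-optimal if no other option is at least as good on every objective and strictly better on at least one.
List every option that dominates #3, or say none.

none

#1: worse on price (46 vs 40).
#2: worse on price (52 vs 40).
#4: worse on price (54 vs 40).
#5: worse on price (63 vs 40).
#6: worse on price (47 vs 40).
#7: worse on price (71 vs 40).
#8: worse on price (60 vs 40).
#9: worse on price (63 vs 40).
No option dominates #3.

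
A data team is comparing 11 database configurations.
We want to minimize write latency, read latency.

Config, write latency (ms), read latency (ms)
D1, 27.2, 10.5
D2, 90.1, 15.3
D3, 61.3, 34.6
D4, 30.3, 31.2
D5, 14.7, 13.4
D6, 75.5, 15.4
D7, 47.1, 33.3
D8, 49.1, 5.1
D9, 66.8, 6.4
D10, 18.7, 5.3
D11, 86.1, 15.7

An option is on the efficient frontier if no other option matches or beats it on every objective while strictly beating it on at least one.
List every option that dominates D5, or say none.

D1: worse on write latency (27.2 vs 14.7).
D2: worse on write latency (90.1 vs 14.7).
D3: worse on write latency (61.3 vs 14.7).
D4: worse on write latency (30.3 vs 14.7).
D6: worse on write latency (75.5 vs 14.7).
D7: worse on write latency (47.1 vs 14.7).
D8: worse on write latency (49.1 vs 14.7).
D9: worse on write latency (66.8 vs 14.7).
D10: worse on write latency (18.7 vs 14.7).
D11: worse on write latency (86.1 vs 14.7).
No option dominates D5.

none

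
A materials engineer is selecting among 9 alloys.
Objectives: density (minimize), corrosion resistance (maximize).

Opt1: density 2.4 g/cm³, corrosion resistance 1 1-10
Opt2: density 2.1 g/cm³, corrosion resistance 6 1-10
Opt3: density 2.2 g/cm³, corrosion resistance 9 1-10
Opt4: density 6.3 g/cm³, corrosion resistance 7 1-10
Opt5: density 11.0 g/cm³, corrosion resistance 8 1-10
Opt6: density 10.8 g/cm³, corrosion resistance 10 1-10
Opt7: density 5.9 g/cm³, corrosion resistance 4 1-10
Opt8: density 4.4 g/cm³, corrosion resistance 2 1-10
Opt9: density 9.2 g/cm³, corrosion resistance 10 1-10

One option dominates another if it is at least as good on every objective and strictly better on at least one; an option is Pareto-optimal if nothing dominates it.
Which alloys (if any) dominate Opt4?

Opt3: density 2.2≤6.3, corrosion resistance 9≥7 — dominates Opt4.
Others (Opt1, Opt2, Opt5, Opt6, Opt7, Opt8, Opt9) are each worse than Opt4 on at least one objective.

Opt3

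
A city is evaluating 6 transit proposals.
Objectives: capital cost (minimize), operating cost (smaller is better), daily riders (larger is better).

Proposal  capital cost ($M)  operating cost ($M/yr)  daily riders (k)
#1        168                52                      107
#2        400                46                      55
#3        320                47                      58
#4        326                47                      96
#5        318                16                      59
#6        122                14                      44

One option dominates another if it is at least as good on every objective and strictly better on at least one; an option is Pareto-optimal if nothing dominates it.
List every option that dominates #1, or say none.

#2: worse on capital cost (400 vs 168).
#3: worse on capital cost (320 vs 168).
#4: worse on capital cost (326 vs 168).
#5: worse on capital cost (318 vs 168).
#6: worse on daily riders (44 vs 107).
No option dominates #1.

none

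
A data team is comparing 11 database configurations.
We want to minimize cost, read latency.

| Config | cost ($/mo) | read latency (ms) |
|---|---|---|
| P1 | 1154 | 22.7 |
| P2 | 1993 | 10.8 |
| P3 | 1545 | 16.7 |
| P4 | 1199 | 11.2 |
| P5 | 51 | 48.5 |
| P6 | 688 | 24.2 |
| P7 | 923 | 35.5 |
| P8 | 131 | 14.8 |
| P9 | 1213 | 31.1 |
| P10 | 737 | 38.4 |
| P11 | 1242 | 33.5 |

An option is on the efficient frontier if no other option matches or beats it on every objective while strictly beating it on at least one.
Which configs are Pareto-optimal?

P2, P4, P5, P8

P1: dominated by P8 (cost 131≤1154, read latency 14.8≤22.7).
P2: not dominated (best read latency).
P3: dominated by P4 (cost 1199≤1545, read latency 11.2≤16.7).
P4: not dominated.
P5: not dominated (best cost).
P6: dominated by P8 (cost 131≤688, read latency 14.8≤24.2).
P7: dominated by P6 (cost 688≤923, read latency 24.2≤35.5).
P8: not dominated.
P9: dominated by P1 (cost 1154≤1213, read latency 22.7≤31.1).
P10: dominated by P6 (cost 688≤737, read latency 24.2≤38.4).
P11: dominated by P1 (cost 1154≤1242, read latency 22.7≤33.5).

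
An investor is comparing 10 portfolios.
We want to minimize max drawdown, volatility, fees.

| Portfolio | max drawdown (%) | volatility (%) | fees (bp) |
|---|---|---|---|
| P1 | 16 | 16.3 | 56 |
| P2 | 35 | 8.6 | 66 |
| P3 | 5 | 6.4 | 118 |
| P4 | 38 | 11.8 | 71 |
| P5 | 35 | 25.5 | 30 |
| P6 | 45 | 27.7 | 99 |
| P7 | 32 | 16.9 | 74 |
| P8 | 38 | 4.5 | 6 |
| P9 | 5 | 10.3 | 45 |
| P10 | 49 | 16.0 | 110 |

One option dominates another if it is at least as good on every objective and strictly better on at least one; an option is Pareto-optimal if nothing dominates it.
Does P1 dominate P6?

Yes

P1 vs P6: max drawdown 16≤45, volatility 16.3≤27.7, fees 56≤99 — P1 is at least as good on every objective with at least one strict improvement.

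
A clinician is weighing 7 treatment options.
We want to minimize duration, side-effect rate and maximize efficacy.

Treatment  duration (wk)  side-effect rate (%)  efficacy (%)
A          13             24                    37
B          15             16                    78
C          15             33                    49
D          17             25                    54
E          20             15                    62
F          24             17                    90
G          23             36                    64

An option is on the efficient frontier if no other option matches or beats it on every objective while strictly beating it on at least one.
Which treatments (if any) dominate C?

B: duration 15≤15, side-effect rate 16≤33, efficacy 78≥49 — dominates C.
Others (A, D, E, F, G) are each worse than C on at least one objective.

B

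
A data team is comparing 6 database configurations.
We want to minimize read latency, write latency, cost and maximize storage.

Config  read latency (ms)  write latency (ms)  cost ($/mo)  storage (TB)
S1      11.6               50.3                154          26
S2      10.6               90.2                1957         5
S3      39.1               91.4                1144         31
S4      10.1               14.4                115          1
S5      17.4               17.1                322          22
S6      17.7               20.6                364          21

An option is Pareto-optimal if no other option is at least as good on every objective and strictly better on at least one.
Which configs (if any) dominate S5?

S1: worse on write latency (50.3 vs 17.1).
S2: worse on write latency (90.2 vs 17.1).
S3: worse on read latency (39.1 vs 17.4).
S4: worse on storage (1 vs 22).
S6: worse on read latency (17.7 vs 17.4).
No option dominates S5.

none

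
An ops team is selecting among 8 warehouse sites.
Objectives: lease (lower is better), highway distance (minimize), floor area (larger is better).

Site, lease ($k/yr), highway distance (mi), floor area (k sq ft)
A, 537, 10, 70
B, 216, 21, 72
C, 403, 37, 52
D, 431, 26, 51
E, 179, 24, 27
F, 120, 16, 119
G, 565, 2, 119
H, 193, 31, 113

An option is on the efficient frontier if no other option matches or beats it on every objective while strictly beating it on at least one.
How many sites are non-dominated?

A: not dominated.
B: dominated by F (lease 120≤216, highway distance 16≤21, floor area 119≥72).
C: dominated by B (lease 216≤403, highway distance 21≤37, floor area 72≥52).
D: dominated by B (lease 216≤431, highway distance 21≤26, floor area 72≥51).
E: dominated by F (lease 120≤179, highway distance 16≤24, floor area 119≥27).
F: not dominated (best lease).
G: not dominated (best highway distance).
H: dominated by F (lease 120≤193, highway distance 16≤31, floor area 119≥113).
Pareto-optimal: A, F, G → 3.

3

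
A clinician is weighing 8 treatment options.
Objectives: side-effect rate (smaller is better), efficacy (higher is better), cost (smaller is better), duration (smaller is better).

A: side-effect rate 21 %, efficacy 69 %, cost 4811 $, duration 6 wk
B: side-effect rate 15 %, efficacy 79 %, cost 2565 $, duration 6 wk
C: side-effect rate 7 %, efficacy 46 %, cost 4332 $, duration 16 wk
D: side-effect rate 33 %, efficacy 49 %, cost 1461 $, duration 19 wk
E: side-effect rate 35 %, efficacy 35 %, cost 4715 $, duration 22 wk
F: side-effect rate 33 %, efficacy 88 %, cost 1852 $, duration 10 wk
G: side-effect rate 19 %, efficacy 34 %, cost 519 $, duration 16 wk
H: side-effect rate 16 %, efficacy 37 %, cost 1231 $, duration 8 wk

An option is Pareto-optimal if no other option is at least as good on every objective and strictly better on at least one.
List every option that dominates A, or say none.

B: side-effect rate 15≤21, efficacy 79≥69, cost 2565≤4811, duration 6≤6 — dominates A.
Others (C, D, E, F, G, H) are each worse than A on at least one objective.

B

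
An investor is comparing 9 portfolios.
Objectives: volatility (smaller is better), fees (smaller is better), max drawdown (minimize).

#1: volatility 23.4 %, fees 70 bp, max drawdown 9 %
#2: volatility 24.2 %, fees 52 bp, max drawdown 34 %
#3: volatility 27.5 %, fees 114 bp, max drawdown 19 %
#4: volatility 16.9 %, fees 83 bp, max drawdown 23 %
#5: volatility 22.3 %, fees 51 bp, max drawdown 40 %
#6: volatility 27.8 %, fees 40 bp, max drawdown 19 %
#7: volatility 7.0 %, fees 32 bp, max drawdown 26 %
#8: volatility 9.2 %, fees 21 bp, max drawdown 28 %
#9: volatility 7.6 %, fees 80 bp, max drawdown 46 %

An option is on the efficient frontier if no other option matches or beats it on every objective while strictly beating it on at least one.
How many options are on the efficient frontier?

5

#1: not dominated (best max drawdown).
#2: dominated by #7 (volatility 7.0≤24.2, fees 32≤52, max drawdown 26≤34).
#3: dominated by #1 (volatility 23.4≤27.5, fees 70≤114, max drawdown 9≤19).
#4: not dominated.
#5: dominated by #7 (volatility 7.0≤22.3, fees 32≤51, max drawdown 26≤40).
#6: not dominated.
#7: not dominated (best volatility).
#8: not dominated (best fees).
#9: dominated by #7 (volatility 7.0≤7.6, fees 32≤80, max drawdown 26≤46).
Pareto-optimal: #1, #4, #6, #7, #8 → 5.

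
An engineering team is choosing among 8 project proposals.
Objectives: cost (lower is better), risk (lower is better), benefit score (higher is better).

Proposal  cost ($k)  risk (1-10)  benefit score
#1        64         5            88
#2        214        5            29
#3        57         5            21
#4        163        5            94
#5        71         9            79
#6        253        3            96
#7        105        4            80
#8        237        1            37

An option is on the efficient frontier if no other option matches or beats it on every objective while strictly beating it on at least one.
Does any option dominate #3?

#1: worse on cost (64 vs 57).
#2: worse on cost (214 vs 57).
#4: worse on cost (163 vs 57).
#5: worse on cost (71 vs 57).
#6: worse on cost (253 vs 57).
#7: worse on cost (105 vs 57).
#8: worse on cost (237 vs 57).
No option is at least as good as #3 on every objective and strictly better on one.

No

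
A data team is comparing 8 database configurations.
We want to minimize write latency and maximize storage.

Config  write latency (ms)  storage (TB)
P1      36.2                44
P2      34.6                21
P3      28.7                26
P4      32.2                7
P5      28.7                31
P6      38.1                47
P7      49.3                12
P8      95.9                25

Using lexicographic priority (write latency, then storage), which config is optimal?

First minimize write latency: best is 28.7, kept {P3, P5}.
Then maximize storage: best is 31, kept {P5}.

P5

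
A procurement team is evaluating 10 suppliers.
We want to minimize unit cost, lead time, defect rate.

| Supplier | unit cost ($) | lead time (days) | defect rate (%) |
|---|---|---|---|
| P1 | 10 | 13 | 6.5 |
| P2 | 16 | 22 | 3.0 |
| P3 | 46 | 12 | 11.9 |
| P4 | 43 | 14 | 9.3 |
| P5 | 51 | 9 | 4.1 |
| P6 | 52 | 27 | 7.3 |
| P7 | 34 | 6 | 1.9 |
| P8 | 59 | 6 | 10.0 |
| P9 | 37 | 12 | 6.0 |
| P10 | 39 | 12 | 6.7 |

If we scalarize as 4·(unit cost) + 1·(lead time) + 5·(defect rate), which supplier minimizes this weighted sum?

P1

P1: 4·10 + 1·13 + 5·6.5 = 85.5
P2: 4·16 + 1·22 + 5·3.0 = 101.0
P3: 4·46 + 1·12 + 5·11.9 = 255.5
P4: 4·43 + 1·14 + 5·9.3 = 232.5
P5: 4·51 + 1·9 + 5·4.1 = 233.5
P6: 4·52 + 1·27 + 5·7.3 = 271.5
P7: 4·34 + 1·6 + 5·1.9 = 151.5
P8: 4·59 + 1·6 + 5·10.0 = 292.0
P9: 4·37 + 1·12 + 5·6.0 = 190.0
P10: 4·39 + 1·12 + 5·6.7 = 201.5
Lowest: P1 at 85.5.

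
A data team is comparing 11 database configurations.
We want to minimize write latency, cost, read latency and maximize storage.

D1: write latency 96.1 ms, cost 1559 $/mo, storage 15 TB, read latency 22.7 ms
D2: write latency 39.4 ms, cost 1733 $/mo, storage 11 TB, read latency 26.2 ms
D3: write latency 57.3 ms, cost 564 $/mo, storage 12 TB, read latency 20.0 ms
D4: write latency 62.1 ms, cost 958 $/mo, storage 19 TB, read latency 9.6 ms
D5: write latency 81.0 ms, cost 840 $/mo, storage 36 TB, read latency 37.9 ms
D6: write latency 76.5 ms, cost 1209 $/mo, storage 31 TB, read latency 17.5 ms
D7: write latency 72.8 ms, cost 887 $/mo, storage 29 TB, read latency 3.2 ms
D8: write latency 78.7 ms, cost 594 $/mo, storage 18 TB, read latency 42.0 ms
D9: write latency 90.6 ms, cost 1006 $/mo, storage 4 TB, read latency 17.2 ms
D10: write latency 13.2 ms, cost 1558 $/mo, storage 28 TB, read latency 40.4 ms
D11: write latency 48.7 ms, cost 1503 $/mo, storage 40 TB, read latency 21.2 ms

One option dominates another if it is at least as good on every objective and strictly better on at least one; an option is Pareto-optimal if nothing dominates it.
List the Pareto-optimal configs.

D1: dominated by D4 (write latency 62.1≤96.1, cost 958≤1559, storage 19≥15, read latency 9.6≤22.7).
D2: not dominated.
D3: not dominated (best cost).
D4: not dominated.
D5: not dominated.
D6: not dominated.
D7: not dominated (best read latency).
D8: not dominated.
D9: dominated by D4 (write latency 62.1≤90.6, cost 958≤1006, storage 19≥4, read latency 9.6≤17.2).
D10: not dominated (best write latency).
D11: not dominated (best storage).

D2, D3, D4, D5, D6, D7, D8, D10, D11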